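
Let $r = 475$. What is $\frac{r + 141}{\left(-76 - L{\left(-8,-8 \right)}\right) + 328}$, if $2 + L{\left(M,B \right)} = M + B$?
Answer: $\frac{308}{135} \approx 2.2815$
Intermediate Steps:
$L{\left(M,B \right)} = -2 + B + M$ ($L{\left(M,B \right)} = -2 + \left(M + B\right) = -2 + \left(B + M\right) = -2 + B + M$)
$\frac{r + 141}{\left(-76 - L{\left(-8,-8 \right)}\right) + 328} = \frac{475 + 141}{\left(-76 - \left(-2 - 8 - 8\right)\right) + 328} = \frac{616}{\left(-76 - -18\right) + 328} = \frac{616}{\left(-76 + 18\right) + 328} = \frac{616}{-58 + 328} = \frac{616}{270} = 616 \cdot \frac{1}{270} = \frac{308}{135}$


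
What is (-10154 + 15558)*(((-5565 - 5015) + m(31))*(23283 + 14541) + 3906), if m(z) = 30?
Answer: -2156408344776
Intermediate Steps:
(-10154 + 15558)*(((-5565 - 5015) + m(31))*(23283 + 14541) + 3906) = (-10154 + 15558)*(((-5565 - 5015) + 30)*(23283 + 14541) + 3906) = 5404*((-10580 + 30)*37824 + 3906) = 5404*(-10550*37824 + 3906) = 5404*(-399043200 + 3906) = 5404*(-399039294) = -2156408344776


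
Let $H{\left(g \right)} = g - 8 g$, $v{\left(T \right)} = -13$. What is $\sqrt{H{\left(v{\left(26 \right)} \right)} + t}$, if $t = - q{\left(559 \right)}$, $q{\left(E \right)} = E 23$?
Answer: $i \sqrt{12766} \approx 112.99 i$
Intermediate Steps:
$H{\left(g \right)} = - 7 g$
$q{\left(E \right)} = 23 E$
$t = -12857$ ($t = - 23 \cdot 559 = \left(-1\right) 12857 = -12857$)
$\sqrt{H{\left(v{\left(26 \right)} \right)} + t} = \sqrt{\left(-7\right) \left(-13\right) - 12857} = \sqrt{91 - 12857} = \sqrt{-12766} = i \sqrt{12766}$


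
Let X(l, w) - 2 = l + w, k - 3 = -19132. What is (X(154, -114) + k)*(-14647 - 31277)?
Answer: 876551388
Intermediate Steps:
k = -19129 (k = 3 - 19132 = -19129)
X(l, w) = 2 + l + w (X(l, w) = 2 + (l + w) = 2 + l + w)
(X(154, -114) + k)*(-14647 - 31277) = ((2 + 154 - 114) - 19129)*(-14647 - 31277) = (42 - 19129)*(-45924) = -19087*(-45924) = 876551388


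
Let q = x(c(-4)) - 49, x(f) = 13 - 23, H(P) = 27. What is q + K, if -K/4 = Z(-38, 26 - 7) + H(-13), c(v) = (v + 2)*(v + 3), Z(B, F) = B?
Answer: -15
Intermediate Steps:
c(v) = (2 + v)*(3 + v)
x(f) = -10
K = 44 (K = -4*(-38 + 27) = -4*(-11) = 44)
q = -59 (q = -10 - 49 = -59)
q + K = -59 + 44 = -15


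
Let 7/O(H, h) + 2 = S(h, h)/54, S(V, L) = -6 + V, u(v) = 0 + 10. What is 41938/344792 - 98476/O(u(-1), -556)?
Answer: 812464987043/4654692 ≈ 1.7455e+5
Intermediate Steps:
u(v) = 10
O(H, h) = 7/(-19/9 + h/54) (O(H, h) = 7/(-2 + (-6 + h)/54) = 7/(-2 + (-6 + h)*(1/54)) = 7/(-2 + (-⅑ + h/54)) = 7/(-19/9 + h/54))
41938/344792 - 98476/O(u(-1), -556) = 41938/344792 - 98476/(378/(-114 - 556)) = 41938*(1/344792) - 98476/(378/(-670)) = 20969/172396 - 98476/(378*(-1/670)) = 20969/172396 - 98476/(-189/335) = 20969/172396 - 98476*(-335/189) = 20969/172396 + 4712780/27 = 812464987043/4654692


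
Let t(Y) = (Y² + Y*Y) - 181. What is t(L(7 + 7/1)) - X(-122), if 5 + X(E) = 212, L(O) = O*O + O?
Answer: 87812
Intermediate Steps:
L(O) = O + O² (L(O) = O² + O = O + O²)
X(E) = 207 (X(E) = -5 + 212 = 207)
t(Y) = -181 + 2*Y² (t(Y) = (Y² + Y²) - 181 = 2*Y² - 181 = -181 + 2*Y²)
t(L(7 + 7/1)) - X(-122) = (-181 + 2*((7 + 7/1)*(1 + (7 + 7/1)))²) - 1*207 = (-181 + 2*((7 + 7*1)*(1 + (7 + 7*1)))²) - 207 = (-181 + 2*((7 + 7)*(1 + (7 + 7)))²) - 207 = (-181 + 2*(14*(1 + 14))²) - 207 = (-181 + 2*(14*15)²) - 207 = (-181 + 2*210²) - 207 = (-181 + 2*44100) - 207 = (-181 + 88200) - 207 = 88019 - 207 = 87812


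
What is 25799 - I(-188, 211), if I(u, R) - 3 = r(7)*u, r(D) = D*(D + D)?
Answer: 44220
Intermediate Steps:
r(D) = 2*D**2 (r(D) = D*(2*D) = 2*D**2)
I(u, R) = 3 + 98*u (I(u, R) = 3 + (2*7**2)*u = 3 + (2*49)*u = 3 + 98*u)
25799 - I(-188, 211) = 25799 - (3 + 98*(-188)) = 25799 - (3 - 18424) = 25799 - 1*(-18421) = 25799 + 18421 = 44220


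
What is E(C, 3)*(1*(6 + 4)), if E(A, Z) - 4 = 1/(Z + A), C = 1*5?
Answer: 165/4 ≈ 41.250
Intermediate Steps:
C = 5
E(A, Z) = 4 + 1/(A + Z) (E(A, Z) = 4 + 1/(Z + A) = 4 + 1/(A + Z))
E(C, 3)*(1*(6 + 4)) = ((1 + 4*5 + 4*3)/(5 + 3))*(1*(6 + 4)) = ((1 + 20 + 12)/8)*(1*10) = ((⅛)*33)*10 = (33/8)*10 = 165/4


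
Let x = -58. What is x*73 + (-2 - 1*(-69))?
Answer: -4167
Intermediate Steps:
x*73 + (-2 - 1*(-69)) = -58*73 + (-2 - 1*(-69)) = -4234 + (-2 + 69) = -4234 + 67 = -4167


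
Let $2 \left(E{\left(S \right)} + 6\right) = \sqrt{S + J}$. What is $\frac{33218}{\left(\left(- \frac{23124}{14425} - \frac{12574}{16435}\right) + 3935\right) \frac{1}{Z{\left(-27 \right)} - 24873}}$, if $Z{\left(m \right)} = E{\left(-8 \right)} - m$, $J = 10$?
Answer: $- \frac{39142661454096600}{186465642047} + \frac{787515319775 \sqrt{2}}{186465642047} \approx -2.0991 \cdot 10^{5}$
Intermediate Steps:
$E{\left(S \right)} = -6 + \frac{\sqrt{10 + S}}{2}$ ($E{\left(S \right)} = -6 + \frac{\sqrt{S + 10}}{2} = -6 + \frac{\sqrt{10 + S}}{2}$)
$Z{\left(m \right)} = -6 + \frac{\sqrt{2}}{2} - m$ ($Z{\left(m \right)} = \left(-6 + \frac{\sqrt{10 - 8}}{2}\right) - m = \left(-6 + \frac{\sqrt{2}}{2}\right) - m = -6 + \frac{\sqrt{2}}{2} - m$)
$\frac{33218}{\left(\left(- \frac{23124}{14425} - \frac{12574}{16435}\right) + 3935\right) \frac{1}{Z{\left(-27 \right)} - 24873}} = \frac{33218}{\left(\left(- \frac{23124}{14425} - \frac{12574}{16435}\right) + 3935\right) \frac{1}{\left(-6 + \frac{\sqrt{2}}{2} - -27\right) - 24873}} = \frac{33218}{\left(\left(\left(-23124\right) \frac{1}{14425} - \frac{12574}{16435}\right) + 3935\right) \frac{1}{\left(-6 + \frac{\sqrt{2}}{2} + 27\right) - 24873}} = \frac{33218}{\left(\left(- \frac{23124}{14425} - \frac{12574}{16435}\right) + 3935\right) \frac{1}{\left(21 + \frac{\sqrt{2}}{2}\right) - 24873}} = \frac{33218}{\left(- \frac{112284578}{47414975} + 3935\right) \frac{1}{-24852 + \frac{\sqrt{2}}{2}}} = \frac{33218}{\frac{186465642047}{47414975} \frac{1}{-24852 + \frac{\sqrt{2}}{2}}} = 33218 \left(- \frac{1178356958700}{186465642047} + \frac{47414975 \sqrt{2}}{372931284094}\right) = - \frac{39142661454096600}{186465642047} + \frac{787515319775 \sqrt{2}}{186465642047}$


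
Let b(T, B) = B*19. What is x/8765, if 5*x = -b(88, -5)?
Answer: 19/8765 ≈ 0.0021677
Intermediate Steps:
b(T, B) = 19*B
x = 19 (x = (-19*(-5))/5 = (-1*(-95))/5 = (⅕)*95 = 19)
x/8765 = 19/8765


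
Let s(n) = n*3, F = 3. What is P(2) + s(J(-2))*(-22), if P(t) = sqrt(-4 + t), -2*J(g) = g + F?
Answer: 33 + I*sqrt(2) ≈ 33.0 + 1.4142*I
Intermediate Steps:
J(g) = -3/2 - g/2 (J(g) = -(g + 3)/2 = -(3 + g)/2 = -3/2 - g/2)
s(n) = 3*n
P(2) + s(J(-2))*(-22) = sqrt(-4 + 2) + (3*(-3/2 - 1/2*(-2)))*(-22) = sqrt(-2) + (3*(-3/2 + 1))*(-22) = I*sqrt(2) + (3*(-1/2))*(-22) = I*sqrt(2) - 3/2*(-22) = I*sqrt(2) + 33 = 33 + I*sqrt(2)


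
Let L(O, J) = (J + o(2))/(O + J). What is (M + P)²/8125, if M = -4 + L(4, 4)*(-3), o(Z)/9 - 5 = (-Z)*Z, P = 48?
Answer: 97969/520000 ≈ 0.18840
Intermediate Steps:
o(Z) = 45 - 9*Z² (o(Z) = 45 + 9*((-Z)*Z) = 45 + 9*(-Z²) = 45 - 9*Z²)
L(O, J) = (9 + J)/(J + O) (L(O, J) = (J + (45 - 9*2²))/(O + J) = (J + (45 - 9*4))/(J + O) = (J + (45 - 36))/(J + O) = (J + 9)/(J + O) = (9 + J)/(J + O))
M = -71/8 (M = -4 + ((9 + 4)/(4 + 4))*(-3) = -4 + (13/8)*(-3) = -4 - 39/8 = -71/8 ≈ -8.8750)
(M + P)²/8125 = (-71/8 + 48)²/8125 = (313/8)²*(1/8125) = (97969/64)*(1/8125) = 97969/520000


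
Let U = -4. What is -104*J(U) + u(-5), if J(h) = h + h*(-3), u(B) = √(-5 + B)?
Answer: -832 + I*√10 ≈ -832.0 + 3.1623*I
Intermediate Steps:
J(h) = -2*h (J(h) = h - 3*h = -2*h)
-104*J(U) + u(-5) = -(-208)*(-4) + √(-5 - 5) = -104*8 + √(-10) = -832 + I*√10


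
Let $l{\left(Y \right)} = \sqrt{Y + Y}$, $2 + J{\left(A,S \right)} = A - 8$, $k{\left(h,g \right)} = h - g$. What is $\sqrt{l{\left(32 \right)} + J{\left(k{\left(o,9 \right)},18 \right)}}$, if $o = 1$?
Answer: $i \sqrt{10} \approx 3.1623 i$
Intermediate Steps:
$J{\left(A,S \right)} = -10 + A$ ($J{\left(A,S \right)} = -2 + \left(A - 8\right) = -2 + \left(-8 + A\right) = -10 + A$)
$l{\left(Y \right)} = \sqrt{2} \sqrt{Y}$ ($l{\left(Y \right)} = \sqrt{2 Y} = \sqrt{2} \sqrt{Y}$)
$\sqrt{l{\left(32 \right)} + J{\left(k{\left(o,9 \right)},18 \right)}} = \sqrt{\sqrt{2} \sqrt{32} + \left(-10 + \left(1 - 9\right)\right)} = \sqrt{\sqrt{2} \cdot 4 \sqrt{2} + \left(-10 + \left(1 - 9\right)\right)} = \sqrt{8 - 18} = \sqrt{-10} = i \sqrt{10}$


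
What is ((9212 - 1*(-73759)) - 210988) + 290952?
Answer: 162935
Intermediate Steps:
((9212 - 1*(-73759)) - 210988) + 290952 = ((9212 + 73759) - 210988) + 290952 = (82971 - 210988) + 290952 = -128017 + 290952 = 162935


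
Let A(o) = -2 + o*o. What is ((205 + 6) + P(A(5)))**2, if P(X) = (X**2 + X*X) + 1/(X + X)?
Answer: 3407640625/2116 ≈ 1.6104e+6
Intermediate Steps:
A(o) = -2 + o**2
P(X) = 1/(2*X) + 2*X**2 (P(X) = (X**2 + X**2) + 1/(2*X) = 2*X**2 + 1/(2*X) = 1/(2*X) + 2*X**2)
((205 + 6) + P(A(5)))**2 = ((205 + 6) + (1 + 4*(-2 + 5**2)**3)/(2*(-2 + 5**2)))**2 = (211 + (1 + 4*(-2 + 25)**3)/(2*(-2 + 25)))**2 = (211 + (1/2)*(1 + 4*23**3)/23)**2 = (211 + (1/2)*(1/23)*(1 + 4*12167))**2 = (211 + (1/2)*(1/23)*(1 + 48668))**2 = (211 + (1/2)*(1/23)*48669)**2 = (211 + 48669/46)**2 = (58375/46)**2 = 3407640625/2116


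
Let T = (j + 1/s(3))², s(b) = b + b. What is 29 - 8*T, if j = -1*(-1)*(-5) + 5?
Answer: 259/9 ≈ 28.778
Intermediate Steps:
s(b) = 2*b
j = 0 (j = 1*(-5) + 5 = -5 + 5 = 0)
T = 1/36 (T = (0 + 1/(2*3))² = (0 + 1/6)² = (0 + ⅙)² = (⅙)² = 1/36 ≈ 0.027778)
29 - 8*T = 29 - 8*1/36 = 29 - 2/9 = 259/9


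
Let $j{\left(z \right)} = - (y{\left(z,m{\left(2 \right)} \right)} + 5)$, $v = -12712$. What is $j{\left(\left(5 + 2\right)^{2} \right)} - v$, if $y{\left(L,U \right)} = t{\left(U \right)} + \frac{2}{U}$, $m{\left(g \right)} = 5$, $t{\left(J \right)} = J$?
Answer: $\frac{63508}{5} \approx 12702.0$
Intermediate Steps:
$y{\left(L,U \right)} = U + \frac{2}{U}$
$j{\left(z \right)} = - \frac{52}{5}$ ($j{\left(z \right)} = - (\left(5 + \frac{2}{5}\right) + 5) = - (\frac{27}{5} + 5) = \left(-1\right) \frac{52}{5} = - \frac{52}{5}$)
$j{\left(\left(5 + 2\right)^{2} \right)} - v = - \frac{52}{5} - -12712 = - \frac{52}{5} + 12712 = \frac{63508}{5}$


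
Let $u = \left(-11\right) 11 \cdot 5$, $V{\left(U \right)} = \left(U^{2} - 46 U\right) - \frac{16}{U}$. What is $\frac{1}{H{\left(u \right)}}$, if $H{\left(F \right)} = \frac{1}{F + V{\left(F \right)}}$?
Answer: $\frac{237916266}{605} \approx 3.9325 \cdot 10^{5}$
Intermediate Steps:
$V{\left(U \right)} = U^{2} - 46 U - \frac{16}{U}$
$u = -605$ ($u = \left(-121\right) 5 = -605$)
$H{\left(F \right)} = \frac{1}{F + \frac{-16 + F^{2} \left(-46 + F\right)}{F}}$
$\frac{1}{H{\left(u \right)}} = \frac{1}{\left(-605\right) \frac{1}{-16 + \left(-605\right)^{3} - 45 \left(-605\right)^{2}}} = \frac{1}{\left(-605\right) \frac{1}{-16 - 221445125 - 16471125}} = \frac{1}{\left(-605\right) \frac{1}{-237916266}} = \frac{1}{\left(-605\right) \left(- \frac{1}{237916266}\right)} = \frac{1}{\frac{605}{237916266}} = \frac{237916266}{605}$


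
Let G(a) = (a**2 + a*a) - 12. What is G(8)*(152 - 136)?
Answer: 1856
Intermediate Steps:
G(a) = -12 + 2*a**2 (G(a) = (a**2 + a**2) - 12 = 2*a**2 - 12 = -12 + 2*a**2)
G(8)*(152 - 136) = (-12 + 2*8**2)*(152 - 136) = (-12 + 2*64)*16 = (-12 + 128)*16 = 116*16 = 1856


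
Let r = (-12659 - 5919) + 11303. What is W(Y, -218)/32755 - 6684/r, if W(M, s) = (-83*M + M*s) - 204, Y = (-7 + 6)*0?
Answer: 14496688/15886175 ≈ 0.91253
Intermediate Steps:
r = -7275 (r = -18578 + 11303 = -7275)
Y = 0 (Y = -1*0 = 0)
W(M, s) = -204 - 83*M + M*s
W(Y, -218)/32755 - 6684/r = (-204 - 83*0 + 0*(-218))/32755 - 6684/(-7275) = (-204 + 0 + 0)*(1/32755) - 6684*(-1/7275) = -204*1/32755 + 2228/2425 = -204/32755 + 2228/2425 = 14496688/15886175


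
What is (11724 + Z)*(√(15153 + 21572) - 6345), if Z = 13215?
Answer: -158237955 + 124695*√1469 ≈ -1.5346e+8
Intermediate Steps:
(11724 + Z)*(√(15153 + 21572) - 6345) = (11724 + 13215)*(√(15153 + 21572) - 6345) = 24939*(√36725 - 6345) = 24939*(5*√1469 - 6345) = 24939*(-6345 + 5*√1469) = -158237955 + 124695*√1469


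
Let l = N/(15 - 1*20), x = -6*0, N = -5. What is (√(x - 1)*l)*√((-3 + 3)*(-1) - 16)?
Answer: -4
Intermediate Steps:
x = 0
l = 1 (l = -5/(15 - 1*20) = -5/(15 - 20) = -5/(-5) = -5*(-⅕) = 1)
(√(x - 1)*l)*√((-3 + 3)*(-1) - 16) = (√(0 - 1)*1)*√((-3 + 3)*(-1) - 16) = (√(-1)*1)*√(0*(-1) - 16) = (I*1)*√(0 - 16) = I*√(-16) = I*(4*I) = -4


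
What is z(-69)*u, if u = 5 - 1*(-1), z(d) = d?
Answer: -414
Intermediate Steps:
u = 6 (u = 5 + 1 = 6)
z(-69)*u = -69*6 = -414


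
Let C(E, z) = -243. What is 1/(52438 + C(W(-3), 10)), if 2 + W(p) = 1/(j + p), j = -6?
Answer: 1/52195 ≈ 1.9159e-5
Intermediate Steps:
W(p) = -2 + 1/(-6 + p)
1/(52438 + C(W(-3), 10)) = 1/(52438 - 243) = 1/52195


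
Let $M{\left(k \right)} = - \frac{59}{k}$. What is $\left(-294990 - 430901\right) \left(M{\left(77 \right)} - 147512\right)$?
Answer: $\frac{8245020583353}{77} \approx 1.0708 \cdot 10^{11}$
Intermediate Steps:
$\left(-294990 - 430901\right) \left(M{\left(77 \right)} - 147512\right) = \left(-294990 - 430901\right) \left(- \frac{59}{77} - 147512\right) = - 725891 \left(\left(-59\right) \frac{1}{77} - 147512\right) = - 725891 \left(- \frac{59}{77} - 147512\right) = \left(-725891\right) \left(- \frac{11358483}{77}\right) = \frac{8245020583353}{77}$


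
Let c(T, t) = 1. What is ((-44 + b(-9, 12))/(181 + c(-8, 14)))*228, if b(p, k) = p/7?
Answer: -36138/637 ≈ -56.732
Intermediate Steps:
b(p, k) = p/7 (b(p, k) = p*(⅐) = p/7)
((-44 + b(-9, 12))/(181 + c(-8, 14)))*228 = ((-44 + (⅐)*(-9))/(181 + 1))*228 = ((-44 - 9/7)/182)*228 = -317/7*1/182*228 = -317/1274*228 = -36138/637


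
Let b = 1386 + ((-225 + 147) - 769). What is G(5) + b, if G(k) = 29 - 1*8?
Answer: 560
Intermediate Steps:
G(k) = 21 (G(k) = 29 - 8 = 21)
b = 539 (b = 1386 + (-78 - 769) = 1386 - 847 = 539)
G(5) + b = 21 + 539 = 560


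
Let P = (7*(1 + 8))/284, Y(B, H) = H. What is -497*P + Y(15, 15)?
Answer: -381/4 ≈ -95.250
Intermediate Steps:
P = 63/284 (P = (7*9)*(1/284) = 63*(1/284) = 63/284 ≈ 0.22183)
-497*P + Y(15, 15) = -497*63/284 + 15 = -441/4 + 15 = -381/4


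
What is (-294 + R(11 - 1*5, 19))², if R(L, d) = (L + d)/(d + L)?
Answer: 85849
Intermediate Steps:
R(L, d) = 1 (R(L, d) = (L + d)/(L + d) = 1)
(-294 + R(11 - 1*5, 19))² = (-294 + 1)² = (-293)² = 85849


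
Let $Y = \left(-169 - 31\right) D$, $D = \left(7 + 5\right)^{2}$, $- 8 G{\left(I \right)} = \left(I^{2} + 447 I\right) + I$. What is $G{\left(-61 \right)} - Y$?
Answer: $\frac{254007}{8} \approx 31751.0$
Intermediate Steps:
$G{\left(I \right)} = - 56 I - \frac{I^{2}}{8}$ ($G{\left(I \right)} = - \frac{\left(I^{2} + 447 I\right) + I}{8} = - \frac{I^{2} + 448 I}{8} = - 56 I - \frac{I^{2}}{8}$)
$D = 144$ ($D = 12^{2} = 144$)
$Y = -28800$ ($Y = \left(-169 - 31\right) 144 = \left(-200\right) 144 = -28800$)
$G{\left(-61 \right)} - Y = \left(- \frac{1}{8}\right) \left(-61\right) \left(448 - 61\right) - -28800 = \left(- \frac{1}{8}\right) \left(-61\right) 387 + 28800 = \frac{23607}{8} + 28800 = \frac{254007}{8}$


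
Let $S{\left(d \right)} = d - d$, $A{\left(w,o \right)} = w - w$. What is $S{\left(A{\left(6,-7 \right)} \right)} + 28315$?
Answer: $28315$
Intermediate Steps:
$A{\left(w,o \right)} = 0$
$S{\left(d \right)} = 0$
$S{\left(A{\left(6,-7 \right)} \right)} + 28315 = 0 + 28315 = 28315$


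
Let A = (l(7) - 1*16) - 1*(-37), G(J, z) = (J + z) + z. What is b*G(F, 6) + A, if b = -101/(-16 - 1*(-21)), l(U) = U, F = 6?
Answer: -1678/5 ≈ -335.60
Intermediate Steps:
G(J, z) = J + 2*z
b = -101/5 (b = -101/(-16 + 21) = -101/5 ≈ -20.200)
A = 28 (A = (7 - 1*16) - 1*(-37) = (7 - 16) + 37 = -9 + 37 = 28)
b*G(F, 6) + A = -101*(6 + 2*6)/5 + 28 = -101*(6 + 12)/5 + 28 = -101/5*18 + 28 = -1818/5 + 28 = -1678/5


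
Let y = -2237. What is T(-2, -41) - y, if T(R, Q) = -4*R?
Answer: 2245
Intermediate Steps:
T(-2, -41) - y = -4*(-2) - 1*(-2237) = 8 + 2237 = 2245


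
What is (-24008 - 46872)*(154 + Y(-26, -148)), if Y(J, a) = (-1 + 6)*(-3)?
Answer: -9852320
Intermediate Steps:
Y(J, a) = -15 (Y(J, a) = 5*(-3) = -15)
(-24008 - 46872)*(154 + Y(-26, -148)) = (-24008 - 46872)*(154 - 15) = -70880*139 = -9852320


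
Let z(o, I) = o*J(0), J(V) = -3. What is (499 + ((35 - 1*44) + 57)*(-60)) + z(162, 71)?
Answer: -2867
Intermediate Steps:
z(o, I) = -3*o (z(o, I) = o*(-3) = -3*o)
(499 + ((35 - 1*44) + 57)*(-60)) + z(162, 71) = (499 + ((35 - 1*44) + 57)*(-60)) - 3*162 = (499 + ((35 - 44) + 57)*(-60)) - 486 = (499 + (-9 + 57)*(-60)) - 486 = (499 + 48*(-60)) - 486 = (499 - 2880) - 486 = -2381 - 486 = -2867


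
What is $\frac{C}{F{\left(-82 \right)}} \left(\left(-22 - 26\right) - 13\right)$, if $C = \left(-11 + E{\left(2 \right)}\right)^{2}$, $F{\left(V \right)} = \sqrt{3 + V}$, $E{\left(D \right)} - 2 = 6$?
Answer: $\frac{549 i \sqrt{79}}{79} \approx 61.767 i$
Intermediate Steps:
$E{\left(D \right)} = 8$ ($E{\left(D \right)} = 2 + 6 = 8$)
$C = 9$ ($C = \left(-11 + 8\right)^{2} = \left(-3\right)^{2} = 9$)
$\frac{C}{F{\left(-82 \right)}} \left(\left(-22 - 26\right) - 13\right) = \frac{9}{\sqrt{3 - 82}} \left(\left(-22 - 26\right) - 13\right) = \frac{9}{\sqrt{-79}} \left(-48 - 13\right) = \frac{9}{i \sqrt{79}} \left(-61\right) = 9 \left(- \frac{i \sqrt{79}}{79}\right) \left(-61\right) = - \frac{9 i \sqrt{79}}{79} \left(-61\right) = \frac{549 i \sqrt{79}}{79}$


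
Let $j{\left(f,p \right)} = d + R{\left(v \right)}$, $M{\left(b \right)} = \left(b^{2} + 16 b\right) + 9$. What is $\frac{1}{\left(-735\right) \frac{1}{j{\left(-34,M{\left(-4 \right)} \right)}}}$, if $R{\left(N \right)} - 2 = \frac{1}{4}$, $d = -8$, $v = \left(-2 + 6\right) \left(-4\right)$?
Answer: $\frac{23}{2940} \approx 0.0078231$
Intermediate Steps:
$M{\left(b \right)} = 9 + b^{2} + 16 b$
$v = -16$ ($v = 4 \left(-4\right) = -16$)
$R{\left(N \right)} = \frac{9}{4}$ ($R{\left(N \right)} = 2 + \frac{1}{4} = \frac{9}{4}$)
$j{\left(f,p \right)} = - \frac{23}{4}$ ($j{\left(f,p \right)} = -8 + \frac{9}{4} = - \frac{23}{4}$)
$\frac{1}{\left(-735\right) \frac{1}{j{\left(-34,M{\left(-4 \right)} \right)}}} = \frac{1}{\left(-735\right) \frac{1}{- \frac{23}{4}}} = \frac{1}{\left(-735\right) \left(- \frac{4}{23}\right)} = \frac{1}{\frac{2940}{23}} = \frac{23}{2940}$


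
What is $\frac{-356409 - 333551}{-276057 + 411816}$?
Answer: $- \frac{689960}{135759} \approx -5.0822$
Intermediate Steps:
$\frac{-356409 - 333551}{-276057 + 411816} = - \frac{689960}{135759}$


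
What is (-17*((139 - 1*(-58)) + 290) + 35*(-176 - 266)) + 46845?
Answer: 23096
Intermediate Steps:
(-17*((139 - 1*(-58)) + 290) + 35*(-176 - 266)) + 46845 = (-17*((139 + 58) + 290) + 35*(-442)) + 46845 = (-17*(197 + 290) - 15470) + 46845 = (-17*487 - 15470) + 46845 = (-8279 - 15470) + 46845 = -23749 + 46845 = 23096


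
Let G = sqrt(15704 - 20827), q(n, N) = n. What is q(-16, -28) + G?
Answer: -16 + I*sqrt(5123) ≈ -16.0 + 71.575*I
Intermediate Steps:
G = I*sqrt(5123) (G = sqrt(-5123) = I*sqrt(5123) ≈ 71.575*I)
q(-16, -28) + G = -16 + I*sqrt(5123)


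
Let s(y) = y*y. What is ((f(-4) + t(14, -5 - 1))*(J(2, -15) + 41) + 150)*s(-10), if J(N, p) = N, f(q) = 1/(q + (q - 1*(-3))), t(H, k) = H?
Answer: 74340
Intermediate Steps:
f(q) = 1/(3 + 2*q) (f(q) = 1/(q + (q + 3)) = 1/(q + (3 + q)) = 1/(3 + 2*q))
s(y) = y²
((f(-4) + t(14, -5 - 1))*(J(2, -15) + 41) + 150)*s(-10) = ((1/(3 + 2*(-4)) + 14)*(2 + 41) + 150)*(-10)² = ((1/(3 - 8) + 14)*43 + 150)*100 = ((1/(-5) + 14)*43 + 150)*100 = ((-⅕ + 14)*43 + 150)*100 = ((69/5)*43 + 150)*100 = (2967/5 + 150)*100 = (3717/5)*100 = 74340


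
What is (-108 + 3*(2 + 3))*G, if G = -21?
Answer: 1953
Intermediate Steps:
(-108 + 3*(2 + 3))*G = (-108 + 3*(2 + 3))*(-21) = (-108 + 3*5)*(-21) = (-108 + 15)*(-21) = -93*(-21) = 1953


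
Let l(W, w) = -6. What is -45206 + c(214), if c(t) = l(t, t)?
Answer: -45212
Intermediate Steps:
c(t) = -6
-45206 + c(214) = -45206 - 6 = -45212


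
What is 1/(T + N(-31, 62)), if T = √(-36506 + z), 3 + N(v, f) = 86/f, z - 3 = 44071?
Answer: 775/3635174 + 961*√473/1817587 ≈ 0.011712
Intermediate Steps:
z = 44074 (z = 3 + 44071 = 44074)
N(v, f) = -3 + 86/f
T = 4*√473 (T = √(-36506 + 44074) = √7568 = 4*√473 ≈ 86.994)
1/(T + N(-31, 62)) = 1/(4*√473 + (-3 + 86/62)) = 1/(4*√473 + (-3 + 86*(1/62))) = 1/(4*√473 + (-3 + 43/31)) = 1/(4*√473 - 50/31) = 1/(-50/31 + 4*√473)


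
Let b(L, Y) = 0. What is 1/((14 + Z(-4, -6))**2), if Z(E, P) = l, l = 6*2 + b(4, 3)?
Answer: 1/676 ≈ 0.0014793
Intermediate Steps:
l = 12 (l = 6*2 + 0 = 12 + 0 = 12)
Z(E, P) = 12
1/((14 + Z(-4, -6))**2) = 1/((14 + 12)**2) = 1/(26**2) = 1/676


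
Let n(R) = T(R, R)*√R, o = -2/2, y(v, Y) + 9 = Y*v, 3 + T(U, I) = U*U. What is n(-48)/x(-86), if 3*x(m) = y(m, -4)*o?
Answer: -27612*I*√3/335 ≈ -142.76*I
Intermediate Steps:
T(U, I) = -3 + U² (T(U, I) = -3 + U*U = -3 + U²)
y(v, Y) = -9 + Y*v
o = -1 (o = -2*½ = -1)
n(R) = √R*(-3 + R²) (n(R) = (-3 + R²)*√R = √R*(-3 + R²))
x(m) = 3 + 4*m/3 (x(m) = ((-9 - 4*m)*(-1))/3 = (9 + 4*m)/3 = 3 + 4*m/3)
n(-48)/x(-86) = (√(-48)*(-3 + (-48)²))/(3 + (4/3)*(-86)) = ((4*I*√3)*(-3 + 2304))/(3 - 344/3) = ((4*I*√3)*2301)/(-335/3) = (9204*I*√3)*(-3/335) = -27612*I*√3/335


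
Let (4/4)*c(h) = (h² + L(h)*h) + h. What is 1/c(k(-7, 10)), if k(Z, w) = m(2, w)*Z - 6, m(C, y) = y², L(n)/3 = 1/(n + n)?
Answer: 2/995463 ≈ 2.0091e-6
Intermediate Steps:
L(n) = 3/(2*n) (L(n) = 3/(n + n) = 3/((2*n)) = 3*(1/(2*n)) = 3/(2*n))
k(Z, w) = -6 + Z*w² (k(Z, w) = w²*Z - 6 = Z*w² - 6 = -6 + Z*w²)
c(h) = 3/2 + h + h² (c(h) = (h² + (3/(2*h))*h) + h = (h² + 3/2) + h = (3/2 + h²) + h = 3/2 + h + h²)
1/c(k(-7, 10)) = 1/(3/2 + (-6 - 7*10²) + (-6 - 7*10²)²) = 1/(3/2 + (-6 - 7*100) + (-6 - 7*100)²) = 1/(3/2 + (-6 - 700) + (-6 - 700)²) = 1/(3/2 - 706 + (-706)²) = 1/(3/2 - 706 + 498436) = 1/(995463/2) = 2/995463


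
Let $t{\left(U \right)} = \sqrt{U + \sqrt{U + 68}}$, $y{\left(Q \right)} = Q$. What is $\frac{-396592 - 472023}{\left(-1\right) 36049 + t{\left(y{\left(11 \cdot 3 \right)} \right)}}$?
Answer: $\frac{868615}{36049 - \sqrt{33 + \sqrt{101}}} \approx 24.1$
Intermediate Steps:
$t{\left(U \right)} = \sqrt{U + \sqrt{68 + U}}$
$\frac{-396592 - 472023}{\left(-1\right) 36049 + t{\left(y{\left(11 \cdot 3 \right)} \right)}} = \frac{-396592 - 472023}{\left(-1\right) 36049 + \sqrt{11 \cdot 3 + \sqrt{68 + 11 \cdot 3}}} = - \frac{868615}{-36049 + \sqrt{33 + \sqrt{68 + 33}}} = - \frac{868615}{-36049 + \sqrt{33 + \sqrt{101}}}$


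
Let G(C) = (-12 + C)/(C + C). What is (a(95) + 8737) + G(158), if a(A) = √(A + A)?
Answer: 1380519/158 + √190 ≈ 8751.3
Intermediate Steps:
G(C) = (-12 + C)/(2*C) (G(C) = (-12 + C)/((2*C)) = (-12 + C)*(1/(2*C)) = (-12 + C)/(2*C))
a(A) = √2*√A (a(A) = √(2*A) = √2*√A)
(a(95) + 8737) + G(158) = (√2*√95 + 8737) + (½)*(-12 + 158)/158 = (√190 + 8737) + (½)*(1/158)*146 = (8737 + √190) + 73/158 = 1380519/158 + √190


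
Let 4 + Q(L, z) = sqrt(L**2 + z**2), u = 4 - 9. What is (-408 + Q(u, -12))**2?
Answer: 159201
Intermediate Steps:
u = -5
Q(L, z) = -4 + sqrt(L**2 + z**2)
(-408 + Q(u, -12))**2 = (-408 + (-4 + sqrt((-5)**2 + (-12)**2)))**2 = (-408 + (-4 + sqrt(25 + 144)))**2 = (-408 + (-4 + sqrt(169)))**2 = (-408 + (-4 + 13))**2 = (-408 + 9)**2 = (-399)**2 = 159201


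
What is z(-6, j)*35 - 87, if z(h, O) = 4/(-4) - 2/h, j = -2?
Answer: -331/3 ≈ -110.33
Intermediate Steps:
z(h, O) = -1 - 2/h (z(h, O) = 4*(-1/4) - 2/h = -1 - 2/h)
z(-6, j)*35 - 87 = ((-2 - 1*(-6))/(-6))*35 - 87 = -(-2 + 6)/6*35 - 87 = -1/6*4*35 - 87 = -2/3*35 - 87 = -70/3 - 87 = -331/3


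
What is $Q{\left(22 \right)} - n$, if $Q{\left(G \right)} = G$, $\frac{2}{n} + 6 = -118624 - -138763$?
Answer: $\frac{442924}{20133} \approx 22.0$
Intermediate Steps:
$n = \frac{2}{20133}$ ($n = \frac{2}{-6 - -20139} = \frac{2}{-6 + \left(-118624 + 138763\right)} = \frac{2}{-6 + 20139} = \frac{2}{20133} \approx 9.9339 \cdot 10^{-5}$)
$Q{\left(22 \right)} - n = 22 - \frac{2}{20133} = \frac{442924}{20133}$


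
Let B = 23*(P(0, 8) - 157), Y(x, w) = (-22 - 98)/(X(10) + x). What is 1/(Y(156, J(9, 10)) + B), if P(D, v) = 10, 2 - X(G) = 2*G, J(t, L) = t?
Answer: -23/77783 ≈ -0.00029569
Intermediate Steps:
X(G) = 2 - 2*G
Y(x, w) = -120/(-18 + x) (Y(x, w) = (-22 - 98)/((2 - 2*10) + x) = -120/((2 - 20) + x) = -120/(-18 + x))
B = -3381 (B = 23*(10 - 157) = 23*(-147) = -3381)
1/(Y(156, J(9, 10)) + B) = 1/(-120/(-18 + 156) - 3381) = 1/(-120/138 - 3381) = 1/(-120*1/138 - 3381) = 1/(-20/23 - 3381) = 1/(-77783/23) = -23/77783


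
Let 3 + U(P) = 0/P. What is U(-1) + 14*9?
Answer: 123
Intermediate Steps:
U(P) = -3 (U(P) = -3 + 0/P = -3 + 0 = -3)
U(-1) + 14*9 = -3 + 14*9 = -3 + 126 = 123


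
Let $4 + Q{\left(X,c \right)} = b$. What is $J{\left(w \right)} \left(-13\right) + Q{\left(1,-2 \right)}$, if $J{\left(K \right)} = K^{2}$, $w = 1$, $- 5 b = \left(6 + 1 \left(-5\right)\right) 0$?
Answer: $-17$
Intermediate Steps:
$b = 0$ ($b = - \frac{\left(6 + 1 \left(-5\right)\right) 0}{5} = - \frac{\left(6 - 5\right) 0}{5} = - \frac{1 \cdot 0}{5} = \left(- \frac{1}{5}\right) 0 = 0$)
$Q{\left(X,c \right)} = -4$ ($Q{\left(X,c \right)} = -4 + 0 = -4$)
$J{\left(w \right)} \left(-13\right) + Q{\left(1,-2 \right)} = 1^{2} \left(-13\right) - 4 = 1 \left(-13\right) - 4 = -13 - 4 = -17$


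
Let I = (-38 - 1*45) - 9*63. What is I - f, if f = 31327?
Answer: -31977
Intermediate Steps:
I = -650 (I = (-38 - 45) - 567 = -83 - 567 = -650)
I - f = -650 - 1*31327 = -650 - 31327 = -31977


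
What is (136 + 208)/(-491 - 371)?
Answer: -172/431 ≈ -0.39907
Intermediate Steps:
(136 + 208)/(-491 - 371) = 344/(-862) = 344*(-1/862) = -172/431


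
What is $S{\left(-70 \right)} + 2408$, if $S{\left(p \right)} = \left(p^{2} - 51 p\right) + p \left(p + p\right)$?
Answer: $20678$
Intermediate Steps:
$S{\left(p \right)} = - 51 p + 3 p^{2}$ ($S{\left(p \right)} = \left(p^{2} - 51 p\right) + p 2 p = \left(p^{2} - 51 p\right) + 2 p^{2} = - 51 p + 3 p^{2}$)
$S{\left(-70 \right)} + 2408 = 3 \left(-70\right) \left(-17 - 70\right) + 2408 = 3 \left(-70\right) \left(-87\right) + 2408 = 18270 + 2408 = 20678$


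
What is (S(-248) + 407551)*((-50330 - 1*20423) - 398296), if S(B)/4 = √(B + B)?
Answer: -191161388999 - 7504784*I*√31 ≈ -1.9116e+11 - 4.1785e+7*I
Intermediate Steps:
S(B) = 4*√2*√B (S(B) = 4*√(B + B) = 4*√(2*B) = 4*(√2*√B) = 4*√2*√B)
(S(-248) + 407551)*((-50330 - 1*20423) - 398296) = (4*√2*√(-248) + 407551)*((-50330 - 1*20423) - 398296) = (4*√2*(2*I*√62) + 407551)*((-50330 - 20423) - 398296) = (16*I*√31 + 407551)*(-70753 - 398296) = (407551 + 16*I*√31)*(-469049) = -191161388999 - 7504784*I*√31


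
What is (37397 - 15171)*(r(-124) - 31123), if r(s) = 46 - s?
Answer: -687961378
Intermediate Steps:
(37397 - 15171)*(r(-124) - 31123) = (37397 - 15171)*((46 - 1*(-124)) - 31123) = 22226*((46 + 124) - 31123) = 22226*(170 - 31123) = 22226*(-30953) = -687961378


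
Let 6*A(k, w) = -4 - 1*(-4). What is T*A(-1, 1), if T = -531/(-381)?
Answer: 0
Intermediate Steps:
A(k, w) = 0 (A(k, w) = (-4 - 1*(-4))/6 = (-4 + 4)/6 = (⅙)*0 = 0)
T = 177/127 (T = -531*(-1/381) = 177/127 ≈ 1.3937)
T*A(-1, 1) = (177/127)*0 = 0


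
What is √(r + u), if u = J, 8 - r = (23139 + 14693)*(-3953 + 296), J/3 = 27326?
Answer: √138433610 ≈ 11766.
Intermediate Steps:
J = 81978 (J = 3*27326 = 81978)
r = 138351632 (r = 8 - (23139 + 14693)*(-3953 + 296) = 8 - 37832*(-3657) = 8 - 1*(-138351624) = 8 + 138351624 = 138351632)
u = 81978
√(r + u) = √(138351632 + 81978) = √138433610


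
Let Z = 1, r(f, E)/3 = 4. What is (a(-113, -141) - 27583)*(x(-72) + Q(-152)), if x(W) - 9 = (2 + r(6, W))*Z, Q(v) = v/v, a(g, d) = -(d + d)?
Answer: -655224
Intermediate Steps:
r(f, E) = 12 (r(f, E) = 3*4 = 12)
a(g, d) = -2*d
Q(v) = 1
x(W) = 23 (x(W) = 9 + (2 + 12)*1 = 9 + 14*1 = 9 + 14 = 23)
(a(-113, -141) - 27583)*(x(-72) + Q(-152)) = (-2*(-141) - 27583)*(23 + 1) = (282 - 27583)*24 = -27301*24 = -655224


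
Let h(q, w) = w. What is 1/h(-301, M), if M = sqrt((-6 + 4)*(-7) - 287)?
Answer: -I*sqrt(273)/273 ≈ -0.060523*I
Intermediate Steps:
M = I*sqrt(273) (M = sqrt(-2*(-7) - 287) = sqrt(14 - 287) = sqrt(-273) = I*sqrt(273) ≈ 16.523*I)
1/h(-301, M) = 1/(I*sqrt(273)) = -I*sqrt(273)/273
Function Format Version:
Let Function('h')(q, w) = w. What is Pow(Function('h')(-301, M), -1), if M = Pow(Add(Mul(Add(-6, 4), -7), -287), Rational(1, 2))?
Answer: Mul(Rational(-1, 273), I, Pow(273, Rational(1, 2))) ≈ Mul(-0.060523, I)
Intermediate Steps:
M = Mul(I, Pow(273, Rational(1, 2))) (M = Pow(Add(Mul(-2, -7), -287), Rational(1, 2)) = Pow(Add(14, -287), Rational(1, 2)) = Pow(-273, Rational(1, 2)) = Mul(I, Pow(273, Rational(1, 2))) ≈ Mul(16.523, I))
Pow(Function('h')(-301, M), -1) = Pow(Mul(I, Pow(273, Rational(1, 2))), -1) = Mul(Rational(-1, 273), I, Pow(273, Rational(1, 2)))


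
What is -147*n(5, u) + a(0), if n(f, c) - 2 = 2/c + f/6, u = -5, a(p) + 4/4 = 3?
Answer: -3557/10 ≈ -355.70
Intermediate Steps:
a(p) = 2 (a(p) = -1 + 3 = 2)
n(f, c) = 2 + 2/c + f/6 (n(f, c) = 2 + (2/c + f/6) = 2 + 2/c + f/6)
-147*n(5, u) + a(0) = -147*(2 + 2/(-5) + (⅙)*5) + 2 = -147*(2 + 2*(-⅕) + ⅚) + 2 = -147*(2 - ⅖ + ⅚) + 2 = -147*73/30 + 2 = -3577/10 + 2 = -3557/10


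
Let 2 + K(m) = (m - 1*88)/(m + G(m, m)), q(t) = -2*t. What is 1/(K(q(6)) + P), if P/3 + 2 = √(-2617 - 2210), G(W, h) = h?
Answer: -138/1564477 - 108*I*√4827/1564477 ≈ -8.8208e-5 - 0.0047962*I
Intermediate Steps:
P = -6 + 3*I*√4827 (P = -6 + 3*√(-2617 - 2210) = -6 + 3*√(-4827) = -6 + 3*(I*√4827) = -6 + 3*I*√4827 ≈ -6.0 + 208.43*I)
K(m) = -2 + (-88 + m)/(2*m) (K(m) = -2 + (m - 1*88)/(m + m) = -2 + (m - 88)/((2*m)) = -2 + (-88 + m)*(1/(2*m)) = -2 + (-88 + m)/(2*m))
1/(K(q(6)) + P) = 1/((-3/2 - 44/((-2*6))) + (-6 + 3*I*√4827)) = 1/((-3/2 - 44/(-12)) + (-6 + 3*I*√4827)) = 1/((-3/2 - 44*(-1/12)) + (-6 + 3*I*√4827)) = 1/((-3/2 + 11/3) + (-6 + 3*I*√4827)) = 1/(13/6 + (-6 + 3*I*√4827)) = 1/(-23/6 + 3*I*√4827)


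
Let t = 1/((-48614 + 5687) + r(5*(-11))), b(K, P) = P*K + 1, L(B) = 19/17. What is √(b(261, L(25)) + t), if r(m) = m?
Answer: √156279674570010/730694 ≈ 17.109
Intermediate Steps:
L(B) = 19/17 (L(B) = 19*(1/17) = 19/17)
b(K, P) = 1 + K*P (b(K, P) = K*P + 1 = 1 + K*P)
t = -1/42982 (t = 1/((-48614 + 5687) + 5*(-11)) = 1/(-42927 - 55) = 1/(-42982) = -1/42982 ≈ -2.3266e-5)
√(b(261, L(25)) + t) = √((1 + 261*(19/17)) - 1/42982) = √((1 + 4959/17) - 1/42982) = √(4976/17 - 1/42982) = √(213878415/730694) = √156279674570010/730694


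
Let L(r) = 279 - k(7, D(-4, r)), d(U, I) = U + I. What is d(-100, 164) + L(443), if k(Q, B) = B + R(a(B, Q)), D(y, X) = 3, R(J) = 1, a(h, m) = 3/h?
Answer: 339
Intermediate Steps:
k(Q, B) = 1 + B (k(Q, B) = B + 1 = 1 + B)
d(U, I) = I + U
L(r) = 275 (L(r) = 279 - (1 + 3) = 279 - 1*4 = 279 - 4 = 275)
d(-100, 164) + L(443) = (164 - 100) + 275 = 64 + 275 = 339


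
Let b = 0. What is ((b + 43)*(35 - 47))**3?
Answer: -137388096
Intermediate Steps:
((b + 43)*(35 - 47))**3 = ((0 + 43)*(35 - 47))**3 = (43*(-12))**3 = (-516)**3 = -137388096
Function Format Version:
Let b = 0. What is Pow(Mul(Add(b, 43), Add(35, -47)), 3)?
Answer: -137388096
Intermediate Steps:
Pow(Mul(Add(b, 43), Add(35, -47)), 3) = Pow(Mul(Add(0, 43), Add(35, -47)), 3) = Pow(Mul(43, -12), 3) = Pow(-516, 3) = -137388096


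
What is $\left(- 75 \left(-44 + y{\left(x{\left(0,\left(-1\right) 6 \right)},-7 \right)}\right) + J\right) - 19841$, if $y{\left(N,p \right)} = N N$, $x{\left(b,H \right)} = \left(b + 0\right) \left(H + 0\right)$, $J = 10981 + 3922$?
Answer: $-1638$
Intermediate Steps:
$J = 14903$
$x{\left(b,H \right)} = H b$ ($x{\left(b,H \right)} = b H = H b$)
$y{\left(N,p \right)} = N^{2}$
$\left(- 75 \left(-44 + y{\left(x{\left(0,\left(-1\right) 6 \right)},-7 \right)}\right) + J\right) - 19841 = \left(- 75 \left(-44 + \left(\left(-1\right) 6 \cdot 0\right)^{2}\right) + 14903\right) - 19841 = \left(- 75 \left(-44 + \left(\left(-6\right) 0\right)^{2}\right) + 14903\right) - 19841 = \left(- 75 \left(-44 + 0^{2}\right) + 14903\right) - 19841 = \left(- 75 \left(-44 + 0\right) + 14903\right) - 19841 = \left(\left(-75\right) \left(-44\right) + 14903\right) - 19841 = \left(3300 + 14903\right) - 19841 = 18203 - 19841 = -1638$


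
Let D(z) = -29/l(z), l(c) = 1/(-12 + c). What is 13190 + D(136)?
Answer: 9594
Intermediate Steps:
D(z) = 348 - 29*z (D(z) = -(-348 + 29*z) = -29*(-12 + z) = 348 - 29*z)
13190 + D(136) = 13190 + (348 - 29*136) = 13190 + (348 - 3944) = 13190 - 3596 = 9594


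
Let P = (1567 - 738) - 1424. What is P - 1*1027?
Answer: -1622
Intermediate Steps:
P = -595 (P = 829 - 1424 = -595)
P - 1*1027 = -595 - 1*1027 = -595 - 1027 = -1622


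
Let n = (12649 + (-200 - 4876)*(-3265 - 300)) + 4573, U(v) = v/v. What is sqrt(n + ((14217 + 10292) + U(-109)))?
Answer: 2*sqrt(4534418) ≈ 4258.8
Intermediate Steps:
U(v) = 1
n = 18113162 (n = (12649 - 5076*(-3565)) + 4573 = (12649 + 18095940) + 4573 = 18108589 + 4573 = 18113162)
sqrt(n + ((14217 + 10292) + U(-109))) = sqrt(18113162 + ((14217 + 10292) + 1)) = sqrt(18113162 + (24509 + 1)) = sqrt(18113162 + 24510) = sqrt(18137672) = 2*sqrt(4534418)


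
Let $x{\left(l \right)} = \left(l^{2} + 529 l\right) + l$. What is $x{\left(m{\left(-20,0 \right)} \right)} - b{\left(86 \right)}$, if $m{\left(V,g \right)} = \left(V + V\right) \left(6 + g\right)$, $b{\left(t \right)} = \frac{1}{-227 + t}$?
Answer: $- \frac{9813599}{141} \approx -69600.0$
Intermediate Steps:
$m{\left(V,g \right)} = 2 V \left(6 + g\right)$
$x{\left(l \right)} = l^{2} + 530 l$
$x{\left(m{\left(-20,0 \right)} \right)} - b{\left(86 \right)} = 2 \left(-20\right) \left(6 + 0\right) \left(530 + 2 \left(-20\right) \left(6 + 0\right)\right) - \frac{1}{-227 + 86} = 2 \left(-20\right) 6 \left(530 + 2 \left(-20\right) 6\right) - \frac{1}{-141} = - 240 \left(530 - 240\right) - - \frac{1}{141} = \left(-240\right) 290 + \frac{1}{141} = -69600 + \frac{1}{141} = - \frac{9813599}{141}$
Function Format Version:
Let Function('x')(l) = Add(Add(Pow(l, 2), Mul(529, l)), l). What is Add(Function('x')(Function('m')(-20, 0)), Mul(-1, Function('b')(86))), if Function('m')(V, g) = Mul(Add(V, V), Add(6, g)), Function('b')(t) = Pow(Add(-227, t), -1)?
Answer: Rational(-9813599, 141) ≈ -69600.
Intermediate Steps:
Function('m')(V, g) = Mul(2, V, Add(6, g)) (Function('m')(V, g) = Mul(Mul(2, V), Add(6, g)) = Mul(2, V, Add(6, g)))
Function('x')(l) = Add(Pow(l, 2), Mul(530, l))
Add(Function('x')(Function('m')(-20, 0)), Mul(-1, Function('b')(86))) = Add(Mul(Mul(2, -20, Add(6, 0)), Add(530, Mul(2, -20, Add(6, 0)))), Mul(-1, Pow(Add(-227, 86), -1))) = Add(Mul(Mul(2, -20, 6), Add(530, Mul(2, -20, 6))), Mul(-1, Pow(-141, -1))) = Add(Mul(-240, Add(530, -240)), Mul(-1, Rational(-1, 141))) = Add(Mul(-240, 290), Rational(1, 141)) = Add(-69600, Rational(1, 141)) = Rational(-9813599, 141)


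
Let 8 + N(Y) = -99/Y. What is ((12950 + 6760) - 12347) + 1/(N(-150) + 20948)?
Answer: 7709304029/1047033 ≈ 7363.0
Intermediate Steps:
N(Y) = -8 - 99/Y
((12950 + 6760) - 12347) + 1/(N(-150) + 20948) = ((12950 + 6760) - 12347) + 1/((-8 - 99/(-150)) + 20948) = (19710 - 12347) + 1/((-8 - 99*(-1/150)) + 20948) = 7363 + 1/((-8 + 33/50) + 20948) = 7363 + 1/(-367/50 + 20948) = 7363 + 1/(1047033/50) = 7363 + 50/1047033 = 7709304029/1047033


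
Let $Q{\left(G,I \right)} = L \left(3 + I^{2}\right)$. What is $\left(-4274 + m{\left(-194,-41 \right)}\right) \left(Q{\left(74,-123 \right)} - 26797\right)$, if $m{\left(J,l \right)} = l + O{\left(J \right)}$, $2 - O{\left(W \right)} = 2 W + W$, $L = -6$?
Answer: $438724559$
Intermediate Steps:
$O{\left(W \right)} = 2 - 3 W$ ($O{\left(W \right)} = 2 - \left(2 W + W\right) = 2 - 3 W$)
$m{\left(J,l \right)} = 2 + l - 3 J$ ($m{\left(J,l \right)} = l - \left(-2 + 3 J\right) = 2 + l - 3 J$)
$Q{\left(G,I \right)} = -18 - 6 I^{2}$ ($Q{\left(G,I \right)} = - 6 \left(3 + I^{2}\right) = -18 - 6 I^{2}$)
$\left(-4274 + m{\left(-194,-41 \right)}\right) \left(Q{\left(74,-123 \right)} - 26797\right) = \left(-4274 - -543\right) \left(\left(-18 - 6 \left(-123\right)^{2}\right) - 26797\right) = \left(-4274 + \left(2 - 41 + 582\right)\right) \left(\left(-18 - 90774\right) - 26797\right) = \left(-4274 + 543\right) \left(\left(-18 - 90774\right) - 26797\right) = - 3731 \left(-90792 - 26797\right) = \left(-3731\right) \left(-117589\right) = 438724559$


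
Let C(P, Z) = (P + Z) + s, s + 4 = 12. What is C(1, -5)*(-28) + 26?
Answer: -86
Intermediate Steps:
s = 8 (s = -4 + 12 = 8)
C(P, Z) = 8 + P + Z (C(P, Z) = (P + Z) + 8 = 8 + P + Z)
C(1, -5)*(-28) + 26 = (8 + 1 - 5)*(-28) + 26 = 4*(-28) + 26 = -112 + 26 = -86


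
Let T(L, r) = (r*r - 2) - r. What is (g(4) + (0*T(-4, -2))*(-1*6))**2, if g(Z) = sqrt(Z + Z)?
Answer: 8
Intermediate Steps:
g(Z) = sqrt(2)*sqrt(Z) (g(Z) = sqrt(2*Z) = sqrt(2)*sqrt(Z))
T(L, r) = -2 + r**2 - r (T(L, r) = (r**2 - 2) - r = (-2 + r**2) - r = -2 + r**2 - r)
(g(4) + (0*T(-4, -2))*(-1*6))**2 = (sqrt(2)*sqrt(4) + (0*(-2 + (-2)**2 - 1*(-2)))*(-1*6))**2 = (sqrt(2)*2 + (0*(-2 + 4 + 2))*(-6))**2 = (2*sqrt(2) + (0*4)*(-6))**2 = (2*sqrt(2) + 0*(-6))**2 = (2*sqrt(2) + 0)**2 = (2*sqrt(2))**2 = 8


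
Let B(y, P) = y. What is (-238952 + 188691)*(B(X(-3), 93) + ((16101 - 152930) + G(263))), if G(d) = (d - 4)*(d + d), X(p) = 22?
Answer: 28799553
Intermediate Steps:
G(d) = 2*d*(-4 + d) (G(d) = (-4 + d)*(2*d) = 2*d*(-4 + d))
(-238952 + 188691)*(B(X(-3), 93) + ((16101 - 152930) + G(263))) = (-238952 + 188691)*(22 + ((16101 - 152930) + 2*263*(-4 + 263))) = -50261*(22 + (-136829 + 2*263*259)) = -50261*(22 + (-136829 + 136234)) = -50261*(22 - 595) = -50261*(-573) = 28799553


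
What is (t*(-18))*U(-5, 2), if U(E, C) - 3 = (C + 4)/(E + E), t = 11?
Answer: -2376/5 ≈ -475.20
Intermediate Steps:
U(E, C) = 3 + (4 + C)/(2*E) (U(E, C) = 3 + (C + 4)/(E + E) = 3 + (4 + C)/((2*E)) = 3 + (4 + C)*(1/(2*E)) = 3 + (4 + C)/(2*E))
(t*(-18))*U(-5, 2) = (11*(-18))*((½)*(4 + 2 + 6*(-5))/(-5)) = -99*(-1)*(4 + 2 - 30)/5 = -99*(-1)*(-24)/5 = -198*12/5 = -2376/5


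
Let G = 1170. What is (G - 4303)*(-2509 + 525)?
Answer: 6215872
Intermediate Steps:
(G - 4303)*(-2509 + 525) = (1170 - 4303)*(-2509 + 525) = -3133*(-1984) = 6215872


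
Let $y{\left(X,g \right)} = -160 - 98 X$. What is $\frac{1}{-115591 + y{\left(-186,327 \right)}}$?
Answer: $- \frac{1}{97523} \approx -1.0254 \cdot 10^{-5}$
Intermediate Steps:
$y{\left(X,g \right)} = -160 - 98 X$
$\frac{1}{-115591 + y{\left(-186,327 \right)}} = \frac{1}{-115591 - -18068} = \frac{1}{-115591 + \left(-160 + 18228\right)} = \frac{1}{-115591 + 18068} = \frac{1}{-97523} = - \frac{1}{97523}$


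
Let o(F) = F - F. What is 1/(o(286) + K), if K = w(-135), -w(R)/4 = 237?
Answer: -1/948 ≈ -0.0010549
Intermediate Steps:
w(R) = -948 (w(R) = -4*237 = -948)
o(F) = 0
K = -948
1/(o(286) + K) = 1/(0 - 948) = 1/(-948) = -1/948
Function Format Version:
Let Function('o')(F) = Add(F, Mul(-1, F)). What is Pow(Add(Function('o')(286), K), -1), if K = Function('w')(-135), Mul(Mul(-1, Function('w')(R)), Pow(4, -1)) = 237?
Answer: Rational(-1, 948) ≈ -0.0010549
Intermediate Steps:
Function('w')(R) = -948 (Function('w')(R) = Mul(-4, 237) = -948)
Function('o')(F) = 0
K = -948
Pow(Add(Function('o')(286), K), -1) = Pow(Add(0, -948), -1) = Pow(-948, -1) = Rational(-1, 948)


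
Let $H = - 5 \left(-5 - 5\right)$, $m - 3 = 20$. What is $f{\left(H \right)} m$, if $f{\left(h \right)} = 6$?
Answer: $138$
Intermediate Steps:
$m = 23$ ($m = 3 + 20 = 23$)
$H = 50$ ($H = \left(-5\right) \left(-10\right) = 50$)
$f{\left(H \right)} m = 6 \cdot 23 = 138$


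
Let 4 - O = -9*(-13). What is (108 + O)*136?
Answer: -680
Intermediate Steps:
O = -113 (O = 4 - (-9)*(-13) = 4 - 1*117 = 4 - 117 = -113)
(108 + O)*136 = (108 - 113)*136 = -5*136 = -680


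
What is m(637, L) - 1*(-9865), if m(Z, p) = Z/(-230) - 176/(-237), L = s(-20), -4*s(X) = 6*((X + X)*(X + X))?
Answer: 537630661/54510 ≈ 9863.0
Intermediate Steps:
s(X) = -6*X**2 (s(X) = -3*(X + X)*(X + X)/2 = -3*(2*X)*(2*X)/2 = -3*4*X**2/2 = -6*X**2)
L = -2400 (L = -6*(-20)**2 = -6*400 = -2400)
m(Z, p) = 176/237 - Z/230 (m(Z, p) = Z*(-1/230) - 176*(-1/237) = -Z/230 + 176/237 = 176/237 - Z/230)
m(637, L) - 1*(-9865) = (176/237 - 1/230*637) - 1*(-9865) = (176/237 - 637/230) + 9865 = -110489/54510 + 9865 = 537630661/54510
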